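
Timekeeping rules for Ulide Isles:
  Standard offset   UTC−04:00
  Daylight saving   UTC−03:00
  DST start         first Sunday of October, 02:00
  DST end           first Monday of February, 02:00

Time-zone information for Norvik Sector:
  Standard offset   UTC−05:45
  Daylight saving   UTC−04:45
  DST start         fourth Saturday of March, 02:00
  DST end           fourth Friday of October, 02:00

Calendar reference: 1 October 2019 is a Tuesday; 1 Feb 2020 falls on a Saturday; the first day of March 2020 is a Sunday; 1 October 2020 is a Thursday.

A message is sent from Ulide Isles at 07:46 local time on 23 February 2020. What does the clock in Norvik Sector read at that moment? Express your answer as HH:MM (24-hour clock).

06:01

1 October 2019 is a Tuesday, so the first Sunday is October 6.
1 February 2020 is a Saturday, so the first Monday is February 3.
23 February 2020 is outside the daylight-saving period (6 October 2019 – 3 February 2020), so Ulide Isles is on standard time, UTC−04:00.
07:46 Ulide Isles + 4h = 11:46 UTC.
1 March 2020 is a Sunday, so the first Saturday is March 7 and the fourth is March 28.
1 October 2020 is a Thursday, so the first Friday is October 2 and the fourth is October 23.
At the standard offset (UTC−05:45), 11:46 UTC − 5h45m = 06:01 Norvik Sector standard time.
The standard-time date in Norvik Sector, 23 February 2020, is outside the daylight-saving period (28 March – 23 October), so Norvik Sector is on standard time, UTC−05:45.
11:46 UTC − 5h45m = 06:01 Norvik Sector.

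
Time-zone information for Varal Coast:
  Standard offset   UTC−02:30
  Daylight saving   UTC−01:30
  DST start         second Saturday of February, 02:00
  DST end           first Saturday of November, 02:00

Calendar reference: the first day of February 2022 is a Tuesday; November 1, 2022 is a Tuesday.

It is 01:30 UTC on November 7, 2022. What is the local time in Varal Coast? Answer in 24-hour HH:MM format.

23:00

1 February 2022 is a Tuesday, so the first Saturday is February 5 and the second is February 12.
1 November 2022 is a Tuesday, so the first Saturday is November 5.
At the standard offset (UTC−02:30), 01:30 UTC − 2h30m = 23:00 Varal Coast standard time (rolling into the previous day, 6 November 2022).
The standard-time date in Varal Coast, November 6, 2022, is outside the daylight-saving period (12 February – 5 November), so Varal Coast is on standard time, UTC−02:30.
01:30 UTC − 2h30m = 23:00 local (rolling into the previous day, 6 November 2022).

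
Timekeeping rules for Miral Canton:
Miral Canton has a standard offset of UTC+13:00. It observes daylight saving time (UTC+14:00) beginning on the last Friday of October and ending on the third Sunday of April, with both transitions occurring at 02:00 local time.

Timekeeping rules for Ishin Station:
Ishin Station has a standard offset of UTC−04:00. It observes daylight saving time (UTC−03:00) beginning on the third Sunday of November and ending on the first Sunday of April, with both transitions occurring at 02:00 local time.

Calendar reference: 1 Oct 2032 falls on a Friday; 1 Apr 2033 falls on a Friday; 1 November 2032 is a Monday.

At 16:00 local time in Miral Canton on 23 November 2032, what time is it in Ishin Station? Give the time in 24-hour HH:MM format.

1 October 2032 is a Friday, so Fridays fall on 1, 8, 15, 22, 29; the last is October 29.
1 April 2033 is a Friday, so the first Sunday is April 3 and the third is April 17.
23 November 2032 lies within the daylight-saving period (29 October 2032 – 17 April 2033), so Miral Canton is on daylight time, UTC+14:00.
16:00 Miral Canton − 14h = 02:00 UTC.
1 November 2032 is a Monday, so the first Sunday is November 7 and the third is November 21.
1 April 2033 is a Friday, so the first Sunday is April 3.
At the standard offset (UTC−04:00), 02:00 UTC − 4h = 22:00 Ishin Station standard time (rolling into the previous day, 22 November 2032).
The standard-time date in Ishin Station, 22 November 2032, falls between 21 November 2032 and 3 April 2033, so daylight saving is in effect and Ishin Station is at UTC−03:00.
02:00 UTC − 3h = 23:00 Ishin Station (rolling into the previous day, 22 November 2032).

23:00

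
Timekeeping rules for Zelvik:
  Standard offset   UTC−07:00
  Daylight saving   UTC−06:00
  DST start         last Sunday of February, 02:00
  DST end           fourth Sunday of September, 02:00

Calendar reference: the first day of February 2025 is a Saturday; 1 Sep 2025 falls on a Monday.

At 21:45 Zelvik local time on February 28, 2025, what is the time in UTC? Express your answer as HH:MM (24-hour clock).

1 February 2025 is a Saturday, so Sundays fall on 2, 9, 16, 23; the last is February 23.
1 September 2025 is a Monday, so the first Sunday is September 7 and the fourth is September 28.
February 28, 2025 falls between 23 February and 28 September, so daylight saving is in effect and Zelvik is at UTC−06:00.
21:45 local + 6h = 03:45 UTC (rolling into the next day, 1 March 2025).

03:45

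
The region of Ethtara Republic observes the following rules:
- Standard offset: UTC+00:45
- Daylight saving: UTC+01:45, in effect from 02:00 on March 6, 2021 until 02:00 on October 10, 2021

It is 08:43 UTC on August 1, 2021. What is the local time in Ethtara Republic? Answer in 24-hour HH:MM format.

10:28

At the standard offset (UTC+00:45), 08:43 UTC + 0h45m = 09:28 Ethtara Republic standard time.
The standard-time date in Ethtara Republic, August 1, 2021, lies within the daylight-saving period (6 March – 10 October), so Ethtara Republic is on daylight time, UTC+01:45.
08:43 UTC + 1h45m = 10:28 local.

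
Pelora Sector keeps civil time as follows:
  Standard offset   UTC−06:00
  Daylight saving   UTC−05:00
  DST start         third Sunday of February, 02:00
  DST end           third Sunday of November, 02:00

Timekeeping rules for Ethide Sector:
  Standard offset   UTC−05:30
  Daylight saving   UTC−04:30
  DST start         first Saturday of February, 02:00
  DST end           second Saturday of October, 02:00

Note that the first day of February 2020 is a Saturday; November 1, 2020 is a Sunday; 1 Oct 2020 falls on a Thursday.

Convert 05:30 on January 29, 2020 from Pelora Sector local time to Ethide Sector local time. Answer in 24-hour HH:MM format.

1 February 2020 is a Saturday, so the first Sunday is February 2 and the third is February 16.
1 November 2020 is a Sunday, so the first Sunday is November 1 and the third is November 15.
January 29, 2020 is outside the daylight-saving period (16 February – 15 November), so Pelora Sector is on standard time, UTC−06:00.
05:30 Pelora Sector + 6h = 11:30 UTC.
1 February 2020 is a Saturday, so the first Saturday is February 1.
1 October 2020 is a Thursday, so the first Saturday is October 3 and the second is October 10.
At the standard offset (UTC−05:30), 11:30 UTC − 5h30m = 06:00 Ethide Sector standard time.
The standard-time date in Ethide Sector, January 29, 2020, does not fall between 1 February and 10 October, so daylight saving is not in effect and Ethide Sector is at UTC−05:30.
11:30 UTC − 5h30m = 06:00 Ethide Sector.

06:00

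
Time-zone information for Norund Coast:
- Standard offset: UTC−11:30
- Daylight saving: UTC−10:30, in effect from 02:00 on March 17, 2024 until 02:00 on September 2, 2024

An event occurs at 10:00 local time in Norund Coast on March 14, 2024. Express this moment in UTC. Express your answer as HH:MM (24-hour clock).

21:30

March 14, 2024 does not fall between 17 March and 2 September, so daylight saving is not in effect and Norund Coast is at UTC−11:30.
10:00 local + 11h30m = 21:30 UTC.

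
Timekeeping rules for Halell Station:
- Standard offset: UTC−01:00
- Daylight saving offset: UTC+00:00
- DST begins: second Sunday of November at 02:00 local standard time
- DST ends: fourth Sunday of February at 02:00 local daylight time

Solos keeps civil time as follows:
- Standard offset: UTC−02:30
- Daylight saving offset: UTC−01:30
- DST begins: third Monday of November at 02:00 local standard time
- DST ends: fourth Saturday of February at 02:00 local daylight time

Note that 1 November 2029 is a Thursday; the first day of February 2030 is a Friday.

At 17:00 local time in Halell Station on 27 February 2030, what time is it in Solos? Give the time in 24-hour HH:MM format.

15:30

1 November 2029 is a Thursday, so the first Sunday is November 4 and the second is November 11.
1 February 2030 is a Friday, so the first Sunday is February 3 and the fourth is February 24.
27 February 2030 is outside the daylight-saving period (11 November 2029 – 24 February 2030), so Halell Station is on standard time, UTC−01:00.
17:00 Halell Station + 1h = 18:00 UTC.
1 November 2029 is a Thursday, so the first Monday is November 5 and the third is November 19.
1 February 2030 is a Friday, so the first Saturday is February 2 and the fourth is February 23.
At the standard offset (UTC−02:30), 18:00 UTC − 2h30m = 15:30 Solos standard time.
The standard-time date in Solos, 27 February 2030, does not fall between 19 November 2029 and 23 February 2030, so daylight saving is not in effect and Solos is at UTC−02:30.
18:00 UTC − 2h30m = 15:30 Solos.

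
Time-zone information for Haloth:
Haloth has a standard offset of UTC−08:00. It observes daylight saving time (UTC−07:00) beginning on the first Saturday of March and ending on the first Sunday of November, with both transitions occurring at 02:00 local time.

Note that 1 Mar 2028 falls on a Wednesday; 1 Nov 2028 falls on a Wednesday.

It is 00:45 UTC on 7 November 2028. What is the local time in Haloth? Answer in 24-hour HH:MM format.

16:45

1 March 2028 is a Wednesday, so the first Saturday is March 4.
1 November 2028 is a Wednesday, so the first Sunday is November 5.
At the standard offset (UTC−08:00), 00:45 UTC − 8h = 16:45 Haloth standard time (rolling into the previous day, 6 November 2028).
The standard-time date in Haloth, 6 November 2028, is outside the daylight-saving period (4 March – 5 November), so Haloth is on standard time, UTC−08:00.
00:45 UTC − 8h = 16:45 local (rolling into the previous day, 6 November 2028).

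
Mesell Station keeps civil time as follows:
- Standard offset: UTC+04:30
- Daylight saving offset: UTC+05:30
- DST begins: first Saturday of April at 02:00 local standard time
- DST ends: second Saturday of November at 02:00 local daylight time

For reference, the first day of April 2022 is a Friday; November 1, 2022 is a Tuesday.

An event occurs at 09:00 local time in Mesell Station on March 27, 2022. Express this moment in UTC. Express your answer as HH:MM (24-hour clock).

04:30

1 April 2022 is a Friday, so the first Saturday is April 2.
1 November 2022 is a Tuesday, so the first Saturday is November 5 and the second is November 12.
March 27, 2022 is outside the daylight-saving period (2 April – 12 November), so Mesell Station is on standard time, UTC+04:30.
09:00 local − 4h30m = 04:30 UTC.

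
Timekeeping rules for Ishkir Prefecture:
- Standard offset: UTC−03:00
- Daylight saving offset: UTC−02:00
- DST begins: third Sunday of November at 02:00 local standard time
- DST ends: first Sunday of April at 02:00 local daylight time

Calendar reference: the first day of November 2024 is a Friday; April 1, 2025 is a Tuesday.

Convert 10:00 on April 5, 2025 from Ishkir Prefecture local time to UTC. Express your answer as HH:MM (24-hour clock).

12:00

1 November 2024 is a Friday, so the first Sunday is November 3 and the third is November 17.
1 April 2025 is a Tuesday, so the first Sunday is April 6.
April 5, 2025 falls between 17 November 2024 and 6 April 2025, so daylight saving is in effect and Ishkir Prefecture is at UTC−02:00.
10:00 local + 2h = 12:00 UTC.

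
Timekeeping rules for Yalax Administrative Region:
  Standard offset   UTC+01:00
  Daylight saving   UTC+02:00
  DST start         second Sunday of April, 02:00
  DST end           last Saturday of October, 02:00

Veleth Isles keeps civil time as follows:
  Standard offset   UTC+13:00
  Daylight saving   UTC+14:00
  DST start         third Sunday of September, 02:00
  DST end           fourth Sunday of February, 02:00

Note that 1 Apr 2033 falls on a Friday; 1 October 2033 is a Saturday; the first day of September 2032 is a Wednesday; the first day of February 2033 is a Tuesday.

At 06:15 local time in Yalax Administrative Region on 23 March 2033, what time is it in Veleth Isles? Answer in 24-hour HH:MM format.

18:15

1 April 2033 is a Friday, so the first Sunday is April 3 and the second is April 10.
1 October 2033 is a Saturday, so Saturdays fall on 1, 8, 15, 22, 29; the last is October 29.
23 March 2033 does not fall between 10 April and 29 October, so daylight saving is not in effect and Yalax Administrative Region is at UTC+01:00.
06:15 Yalax Administrative Region − 1h = 05:15 UTC.
1 September 2032 is a Wednesday, so the first Sunday is September 5 and the third is September 19.
1 February 2033 is a Tuesday, so the first Sunday is February 6 and the fourth is February 27.
At the standard offset (UTC+13:00), 05:15 UTC + 13h = 18:15 Veleth Isles standard time.
The standard-time date in Veleth Isles, 23 March 2033, is outside the daylight-saving period (19 September 2032 – 27 February 2033), so Veleth Isles is on standard time, UTC+13:00.
05:15 UTC + 13h = 18:15 Veleth Isles.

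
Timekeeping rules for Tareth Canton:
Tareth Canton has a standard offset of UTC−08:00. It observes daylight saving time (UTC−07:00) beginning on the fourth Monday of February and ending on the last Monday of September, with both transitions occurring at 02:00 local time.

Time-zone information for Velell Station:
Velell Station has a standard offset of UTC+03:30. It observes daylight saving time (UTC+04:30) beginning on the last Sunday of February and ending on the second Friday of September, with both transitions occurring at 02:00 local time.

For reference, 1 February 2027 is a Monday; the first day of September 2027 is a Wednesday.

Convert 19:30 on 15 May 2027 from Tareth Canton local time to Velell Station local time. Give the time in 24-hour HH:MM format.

1 February 2027 is a Monday, so the first Monday is February 1 and the fourth is February 22.
1 September 2027 is a Wednesday, so Mondays fall on 6, 13, 20, 27; the last is September 27.
15 May 2027 lies within the daylight-saving period (22 February – 27 September), so Tareth Canton is on daylight time, UTC−07:00.
19:30 Tareth Canton + 7h = 02:30 UTC (rolling into the next day, 16 May 2027).
1 February 2027 is a Monday, so Sundays fall on 7, 14, 21, 28; the last is February 28.
1 September 2027 is a Wednesday, so the first Friday is September 3 and the second is September 10.
At the standard offset (UTC+03:30), 02:30 UTC + 3h30m = 06:00 Velell Station standard time.
Daylight saving runs 28 February – 10 September; the standard-time date in Velell Station, 16 May 2027, is inside that window, so Velell Station is at UTC+04:30.
02:30 UTC + 4h30m = 07:00 Velell Station.

07:00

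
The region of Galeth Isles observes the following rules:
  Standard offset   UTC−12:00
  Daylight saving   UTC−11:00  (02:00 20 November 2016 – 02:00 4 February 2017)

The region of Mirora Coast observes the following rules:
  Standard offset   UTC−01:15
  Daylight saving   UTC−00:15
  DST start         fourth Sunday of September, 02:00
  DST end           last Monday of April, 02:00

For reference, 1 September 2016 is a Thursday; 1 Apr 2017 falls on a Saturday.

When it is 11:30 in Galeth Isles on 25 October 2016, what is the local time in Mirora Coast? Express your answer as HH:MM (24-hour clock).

23:15

25 October 2016 does not fall between 20 November 2016 and 4 February 2017, so daylight saving is not in effect and Galeth Isles is at UTC−12:00.
11:30 Galeth Isles + 12h = 23:30 UTC.
1 September 2016 is a Thursday, so the first Sunday is September 4 and the fourth is September 25.
1 April 2017 is a Saturday, so Mondays fall on 3, 10, 17, 24; the last is April 24.
At the standard offset (UTC−01:15), 23:30 UTC − 1h15m = 22:15 Mirora Coast standard time.
Daylight saving runs 25 September 2016 – 24 April 2017; the standard-time date in Mirora Coast, 25 October 2016, is inside that window, so Mirora Coast is at UTC−00:15.
23:30 UTC − 0h15m = 23:15 Mirora Coast.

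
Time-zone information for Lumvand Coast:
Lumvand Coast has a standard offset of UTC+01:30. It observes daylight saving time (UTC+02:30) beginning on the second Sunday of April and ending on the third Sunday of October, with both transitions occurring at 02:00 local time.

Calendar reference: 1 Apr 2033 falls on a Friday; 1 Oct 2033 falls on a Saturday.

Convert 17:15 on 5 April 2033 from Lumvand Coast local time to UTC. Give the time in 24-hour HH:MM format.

15:45

1 April 2033 is a Friday, so the first Sunday is April 3 and the second is April 10.
1 October 2033 is a Saturday, so the first Sunday is October 2 and the third is October 16.
5 April 2033 does not fall between 10 April and 16 October, so daylight saving is not in effect and Lumvand Coast is at UTC+01:30.
17:15 local − 1h30m = 15:45 UTC.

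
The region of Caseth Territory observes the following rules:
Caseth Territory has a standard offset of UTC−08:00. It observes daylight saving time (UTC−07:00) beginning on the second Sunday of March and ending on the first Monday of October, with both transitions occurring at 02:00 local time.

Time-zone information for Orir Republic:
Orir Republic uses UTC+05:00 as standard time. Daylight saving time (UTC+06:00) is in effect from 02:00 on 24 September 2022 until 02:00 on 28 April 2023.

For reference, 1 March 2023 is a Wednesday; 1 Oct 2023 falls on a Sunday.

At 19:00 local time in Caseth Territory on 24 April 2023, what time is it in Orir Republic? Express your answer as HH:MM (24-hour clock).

1 March 2023 is a Wednesday, so the first Sunday is March 5 and the second is March 12.
1 October 2023 is a Sunday, so the first Monday is October 2.
24 April 2023 lies within the daylight-saving period (12 March – 2 October), so Caseth Territory is on daylight time, UTC−07:00.
19:00 Caseth Territory + 7h = 02:00 UTC (rolling into the next day, 25 April 2023).
At the standard offset (UTC+05:00), 02:00 UTC + 5h = 07:00 Orir Republic standard time.
The standard-time date in Orir Republic, 25 April 2023, falls between 24 September 2022 and 28 April 2023, so daylight saving is in effect and Orir Republic is at UTC+06:00.
02:00 UTC + 6h = 08:00 Orir Republic.

08:00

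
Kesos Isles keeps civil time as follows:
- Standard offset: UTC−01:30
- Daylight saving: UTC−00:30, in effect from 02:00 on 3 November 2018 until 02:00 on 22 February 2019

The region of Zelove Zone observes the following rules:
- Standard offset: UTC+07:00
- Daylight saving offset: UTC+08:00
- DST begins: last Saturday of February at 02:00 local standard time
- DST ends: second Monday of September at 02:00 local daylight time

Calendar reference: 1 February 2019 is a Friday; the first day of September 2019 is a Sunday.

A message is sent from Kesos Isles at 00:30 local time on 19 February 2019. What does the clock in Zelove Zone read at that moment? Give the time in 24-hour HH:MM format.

Daylight saving runs 3 November 2018 – 22 February 2019; 19 February 2019 is inside that window, so Kesos Isles is at UTC−00:30.
00:30 Kesos Isles + 0h30m = 01:00 UTC.
1 February 2019 is a Friday, so Saturdays fall on 2, 9, 16, 23; the last is February 23.
1 September 2019 is a Sunday, so the first Monday is September 2 and the second is September 9.
At the standard offset (UTC+07:00), 01:00 UTC + 7h = 08:00 Zelove Zone standard time.
Daylight saving runs 23 February – 9 September; the standard-time date in Zelove Zone, 19 February 2019, is outside that window, so Zelove Zone is on standard time at UTC+07:00.
01:00 UTC + 7h = 08:00 Zelove Zone.

08:00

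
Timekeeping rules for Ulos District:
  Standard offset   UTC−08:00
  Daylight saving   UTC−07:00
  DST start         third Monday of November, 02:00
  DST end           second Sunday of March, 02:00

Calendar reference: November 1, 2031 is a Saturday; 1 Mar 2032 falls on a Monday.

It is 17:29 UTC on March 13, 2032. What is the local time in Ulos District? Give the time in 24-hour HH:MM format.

10:29

1 November 2031 is a Saturday, so the first Monday is November 3 and the third is November 17.
1 March 2032 is a Monday, so the first Sunday is March 7 and the second is March 14.
At the standard offset (UTC−08:00), 17:29 UTC − 8h = 09:29 Ulos District standard time.
Daylight saving runs 17 November 2031 – 14 March 2032; the standard-time date in Ulos District, March 13, 2032, is inside that window, so Ulos District is at UTC−07:00.
17:29 UTC − 7h = 10:29 local.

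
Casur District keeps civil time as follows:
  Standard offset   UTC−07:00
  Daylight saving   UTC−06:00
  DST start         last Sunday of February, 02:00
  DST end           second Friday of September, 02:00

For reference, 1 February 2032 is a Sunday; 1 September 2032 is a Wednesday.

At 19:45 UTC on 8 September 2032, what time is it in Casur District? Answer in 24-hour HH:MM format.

1 February 2032 is a Sunday, so Sundays fall on 1, 8, 15, 22, 29; the last is February 29.
1 September 2032 is a Wednesday, so the first Friday is September 3 and the second is September 10.
At the standard offset (UTC−07:00), 19:45 UTC − 7h = 12:45 Casur District standard time.
The standard-time date in Casur District, 8 September 2032, falls between 29 February and 10 September, so daylight saving is in effect and Casur District is at UTC−06:00.
19:45 UTC − 6h = 13:45 local.

13:45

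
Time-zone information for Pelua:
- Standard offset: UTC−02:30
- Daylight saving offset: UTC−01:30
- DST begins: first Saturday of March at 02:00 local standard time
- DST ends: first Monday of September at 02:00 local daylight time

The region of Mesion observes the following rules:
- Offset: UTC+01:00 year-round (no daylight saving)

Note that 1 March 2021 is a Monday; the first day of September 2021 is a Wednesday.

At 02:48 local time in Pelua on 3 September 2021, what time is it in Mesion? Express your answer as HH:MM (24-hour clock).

05:18

1 March 2021 is a Monday, so the first Saturday is March 6.
1 September 2021 is a Wednesday, so the first Monday is September 6.
3 September 2021 falls between 6 March and 6 September, so daylight saving is in effect and Pelua is at UTC−01:30.
02:48 Pelua + 1h30m = 04:18 UTC.
Mesion stays on UTC+01:00 all year.
04:18 UTC + 1h = 05:18 Mesion.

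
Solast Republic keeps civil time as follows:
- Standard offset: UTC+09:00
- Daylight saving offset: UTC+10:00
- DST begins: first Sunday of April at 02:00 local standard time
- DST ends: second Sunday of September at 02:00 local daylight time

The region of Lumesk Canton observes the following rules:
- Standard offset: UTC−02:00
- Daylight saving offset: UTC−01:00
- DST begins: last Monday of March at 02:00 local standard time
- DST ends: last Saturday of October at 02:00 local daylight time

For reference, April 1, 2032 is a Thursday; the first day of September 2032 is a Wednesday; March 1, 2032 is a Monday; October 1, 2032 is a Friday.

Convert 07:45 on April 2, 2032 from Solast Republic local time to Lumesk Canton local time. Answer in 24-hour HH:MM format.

1 April 2032 is a Thursday, so the first Sunday is April 4.
1 September 2032 is a Wednesday, so the first Sunday is September 5 and the second is September 12.
Daylight saving runs 4 April – 12 September; April 2, 2032 is outside that window, so Solast Republic is on standard time at UTC+09:00.
07:45 Solast Republic − 9h = 22:45 UTC (rolling into the previous day, 1 April 2032).
1 March 2032 is a Monday, so Mondays fall on 1, 8, 15, 22, 29; the last is March 29.
1 October 2032 is a Friday, so Saturdays fall on 2, 9, 16, 23, 30; the last is October 30.
At the standard offset (UTC−02:00), 22:45 UTC − 2h = 20:45 Lumesk Canton standard time.
The standard-time date in Lumesk Canton, April 1, 2032, falls between 29 March and 30 October, so daylight saving is in effect and Lumesk Canton is at UTC−01:00.
22:45 UTC − 1h = 21:45 Lumesk Canton.

21:45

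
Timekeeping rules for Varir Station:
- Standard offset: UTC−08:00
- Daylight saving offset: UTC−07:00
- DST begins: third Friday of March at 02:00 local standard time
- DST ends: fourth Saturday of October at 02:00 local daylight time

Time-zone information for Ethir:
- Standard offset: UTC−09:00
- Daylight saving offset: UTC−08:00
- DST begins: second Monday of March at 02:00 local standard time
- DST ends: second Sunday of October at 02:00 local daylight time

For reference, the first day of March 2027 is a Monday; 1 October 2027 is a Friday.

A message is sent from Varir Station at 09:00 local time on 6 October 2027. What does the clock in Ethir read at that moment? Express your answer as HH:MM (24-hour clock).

1 March 2027 is a Monday, so the first Friday is March 5 and the third is March 19.
1 October 2027 is a Friday, so the first Saturday is October 2 and the fourth is October 23.
Daylight saving runs 19 March – 23 October; 6 October 2027 is inside that window, so Varir Station is at UTC−07:00.
09:00 Varir Station + 7h = 16:00 UTC.
1 March 2027 is a Monday, so the first Monday is March 1 and the second is March 8.
1 October 2027 is a Friday, so the first Sunday is October 3 and the second is October 10.
At the standard offset (UTC−09:00), 16:00 UTC − 9h = 07:00 Ethir standard time.
Daylight saving runs 8 March – 10 October; the standard-time date in Ethir, 6 October 2027, is inside that window, so Ethir is at UTC−08:00.
16:00 UTC − 8h = 08:00 Ethir.

08:00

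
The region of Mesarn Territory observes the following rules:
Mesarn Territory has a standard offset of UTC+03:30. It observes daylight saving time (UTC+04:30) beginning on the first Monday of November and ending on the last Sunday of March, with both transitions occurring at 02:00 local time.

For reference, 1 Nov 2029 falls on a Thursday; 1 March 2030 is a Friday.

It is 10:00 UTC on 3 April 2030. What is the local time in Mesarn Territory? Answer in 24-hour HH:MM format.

13:30

1 November 2029 is a Thursday, so the first Monday is November 5.
1 March 2030 is a Friday, so Sundays fall on 3, 10, 17, 24, 31; the last is March 31.
At the standard offset (UTC+03:30), 10:00 UTC + 3h30m = 13:30 Mesarn Territory standard time.
Daylight saving runs 5 November 2029 – 31 March 2030; the standard-time date in Mesarn Territory, 3 April 2030, is outside that window, so Mesarn Territory is on standard time at UTC+03:30.
10:00 UTC + 3h30m = 13:30 local.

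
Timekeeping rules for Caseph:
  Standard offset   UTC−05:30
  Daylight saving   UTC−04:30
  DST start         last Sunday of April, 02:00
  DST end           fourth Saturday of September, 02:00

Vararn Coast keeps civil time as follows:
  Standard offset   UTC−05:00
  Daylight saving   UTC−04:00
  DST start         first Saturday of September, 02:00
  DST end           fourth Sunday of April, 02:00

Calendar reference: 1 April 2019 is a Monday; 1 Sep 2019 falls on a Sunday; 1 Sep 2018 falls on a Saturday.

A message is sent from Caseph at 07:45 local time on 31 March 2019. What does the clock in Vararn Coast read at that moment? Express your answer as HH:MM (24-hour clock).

1 April 2019 is a Monday, so Sundays fall on 7, 14, 21, 28; the last is April 28.
1 September 2019 is a Sunday, so the first Saturday is September 7 and the fourth is September 28.
Daylight saving runs 28 April – 28 September; 31 March 2019 is outside that window, so Caseph is on standard time at UTC−05:30.
07:45 Caseph + 5h30m = 13:15 UTC.
1 September 2018 is a Saturday, so the first Saturday is September 1.
1 April 2019 is a Monday, so the first Sunday is April 7 and the fourth is April 28.
At the standard offset (UTC−05:00), 13:15 UTC − 5h = 08:15 Vararn Coast standard time.
The standard-time date in Vararn Coast, 31 March 2019, falls between 1 September 2018 and 28 April 2019, so daylight saving is in effect and Vararn Coast is at UTC−04:00.
13:15 UTC − 4h = 09:15 Vararn Coast.

09:15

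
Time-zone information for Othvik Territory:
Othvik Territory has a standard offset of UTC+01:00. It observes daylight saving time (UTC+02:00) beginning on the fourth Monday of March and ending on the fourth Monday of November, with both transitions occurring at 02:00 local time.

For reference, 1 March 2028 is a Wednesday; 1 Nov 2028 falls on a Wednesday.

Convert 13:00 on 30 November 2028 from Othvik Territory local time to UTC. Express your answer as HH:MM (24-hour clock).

1 March 2028 is a Wednesday, so the first Monday is March 6 and the fourth is March 27.
1 November 2028 is a Wednesday, so the first Monday is November 6 and the fourth is November 27.
30 November 2028 is outside the daylight-saving period (27 March – 27 November), so Othvik Territory is on standard time, UTC+01:00.
13:00 local − 1h = 12:00 UTC.

12:00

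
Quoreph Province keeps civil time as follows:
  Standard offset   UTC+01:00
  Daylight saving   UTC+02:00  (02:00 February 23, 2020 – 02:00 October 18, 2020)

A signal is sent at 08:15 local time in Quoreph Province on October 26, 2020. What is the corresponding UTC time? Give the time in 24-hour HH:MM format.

October 26, 2020 is outside the daylight-saving period (23 February – 18 October), so Quoreph Province is on standard time, UTC+01:00.
08:15 local − 1h = 07:15 UTC.

07:15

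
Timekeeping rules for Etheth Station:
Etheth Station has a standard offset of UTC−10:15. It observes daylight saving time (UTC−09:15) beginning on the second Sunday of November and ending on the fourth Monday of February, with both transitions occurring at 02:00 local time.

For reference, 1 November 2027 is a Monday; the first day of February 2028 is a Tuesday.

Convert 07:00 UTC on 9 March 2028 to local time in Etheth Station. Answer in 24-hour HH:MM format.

20:45

1 November 2027 is a Monday, so the first Sunday is November 7 and the second is November 14.
1 February 2028 is a Tuesday, so the first Monday is February 7 and the fourth is February 28.
At the standard offset (UTC−10:15), 07:00 UTC − 10h15m = 20:45 Etheth Station standard time (rolling into the previous day, 8 March 2028).
The standard-time date in Etheth Station, 8 March 2028, does not fall between 14 November 2027 and 28 February 2028, so daylight saving is not in effect and Etheth Station is at UTC−10:15.
07:00 UTC − 10h15m = 20:45 local (rolling into the previous day, 8 March 2028).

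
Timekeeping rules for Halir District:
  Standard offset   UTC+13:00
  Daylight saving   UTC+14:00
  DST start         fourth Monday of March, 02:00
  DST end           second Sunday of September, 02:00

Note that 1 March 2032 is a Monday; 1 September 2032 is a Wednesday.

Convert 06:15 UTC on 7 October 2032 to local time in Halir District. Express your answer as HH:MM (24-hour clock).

1 March 2032 is a Monday, so the first Monday is March 1 and the fourth is March 22.
1 September 2032 is a Wednesday, so the first Sunday is September 5 and the second is September 12.
At the standard offset (UTC+13:00), 06:15 UTC + 13h = 19:15 Halir District standard time.
The standard-time date in Halir District, 7 October 2032, does not fall between 22 March and 12 September, so daylight saving is not in effect and Halir District is at UTC+13:00.
06:15 UTC + 13h = 19:15 local.

19:15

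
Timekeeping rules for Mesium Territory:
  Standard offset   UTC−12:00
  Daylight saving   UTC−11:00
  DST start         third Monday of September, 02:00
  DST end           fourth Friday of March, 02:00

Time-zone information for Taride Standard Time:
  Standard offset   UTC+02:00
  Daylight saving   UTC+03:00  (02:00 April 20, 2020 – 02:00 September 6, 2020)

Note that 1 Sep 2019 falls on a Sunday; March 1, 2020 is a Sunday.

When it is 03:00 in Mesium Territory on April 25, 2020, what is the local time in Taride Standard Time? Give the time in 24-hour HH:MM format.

1 September 2019 is a Sunday, so the first Monday is September 2 and the third is September 16.
1 March 2020 is a Sunday, so the first Friday is March 6 and the fourth is March 27.
April 25, 2020 is outside the daylight-saving period (16 September 2019 – 27 March 2020), so Mesium Territory is on standard time, UTC−12:00.
03:00 Mesium Territory + 12h = 15:00 UTC.
At the standard offset (UTC+02:00), 15:00 UTC + 2h = 17:00 Taride Standard Time standard time.
The standard-time date in Taride Standard Time, April 25, 2020, lies within the daylight-saving period (20 April – 6 September), so Taride Standard Time is on daylight time, UTC+03:00.
15:00 UTC + 3h = 18:00 Taride Standard Time.

18:00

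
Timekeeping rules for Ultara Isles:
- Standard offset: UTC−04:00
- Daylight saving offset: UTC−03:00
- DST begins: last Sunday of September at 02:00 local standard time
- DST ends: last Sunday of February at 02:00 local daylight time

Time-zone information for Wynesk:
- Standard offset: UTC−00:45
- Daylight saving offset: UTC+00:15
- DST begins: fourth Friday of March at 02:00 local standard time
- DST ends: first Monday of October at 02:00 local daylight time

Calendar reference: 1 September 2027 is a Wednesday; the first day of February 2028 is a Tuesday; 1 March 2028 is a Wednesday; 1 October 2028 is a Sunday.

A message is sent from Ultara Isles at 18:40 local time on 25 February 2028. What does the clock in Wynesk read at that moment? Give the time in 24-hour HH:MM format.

20:55

1 September 2027 is a Wednesday, so Sundays fall on 5, 12, 19, 26; the last is September 26.
1 February 2028 is a Tuesday, so Sundays fall on 6, 13, 20, 27; the last is February 27.
Daylight saving runs 26 September 2027 – 27 February 2028; 25 February 2028 is inside that window, so Ultara Isles is at UTC−03:00.
18:40 Ultara Isles + 3h = 21:40 UTC.
1 March 2028 is a Wednesday, so the first Friday is March 3 and the fourth is March 24.
1 October 2028 is a Sunday, so the first Monday is October 2.
At the standard offset (UTC−00:45), 21:40 UTC − 0h45m = 20:55 Wynesk standard time.
The standard-time date in Wynesk, 25 February 2028, is outside the daylight-saving period (24 March – 2 October), so Wynesk is on standard time, UTC−00:45.
21:40 UTC − 0h45m = 20:55 Wynesk.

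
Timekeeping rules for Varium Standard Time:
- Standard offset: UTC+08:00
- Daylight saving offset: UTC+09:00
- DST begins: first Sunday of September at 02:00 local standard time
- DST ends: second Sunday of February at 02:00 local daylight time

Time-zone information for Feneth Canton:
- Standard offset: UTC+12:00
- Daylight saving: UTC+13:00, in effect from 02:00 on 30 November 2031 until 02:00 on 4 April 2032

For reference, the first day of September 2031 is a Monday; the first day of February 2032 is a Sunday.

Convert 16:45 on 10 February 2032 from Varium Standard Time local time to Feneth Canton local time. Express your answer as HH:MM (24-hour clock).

21:45

1 September 2031 is a Monday, so the first Sunday is September 7.
1 February 2032 is a Sunday, so the first Sunday is February 1 and the second is February 8.
Daylight saving runs 7 September 2031 – 8 February 2032; 10 February 2032 is outside that window, so Varium Standard Time is on standard time at UTC+08:00.
16:45 Varium Standard Time − 8h = 08:45 UTC.
At the standard offset (UTC+12:00), 08:45 UTC + 12h = 20:45 Feneth Canton standard time.
The standard-time date in Feneth Canton, 10 February 2032, falls between 30 November 2031 and 4 April 2032, so daylight saving is in effect and Feneth Canton is at UTC+13:00.
08:45 UTC + 13h = 21:45 Feneth Canton.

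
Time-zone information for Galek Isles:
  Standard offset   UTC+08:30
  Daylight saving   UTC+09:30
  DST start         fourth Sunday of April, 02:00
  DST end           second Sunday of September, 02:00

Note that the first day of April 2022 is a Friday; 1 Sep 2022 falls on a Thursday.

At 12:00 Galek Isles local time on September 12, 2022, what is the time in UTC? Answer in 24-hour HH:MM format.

03:30

1 April 2022 is a Friday, so the first Sunday is April 3 and the fourth is April 24.
1 September 2022 is a Thursday, so the first Sunday is September 4 and the second is September 11.
September 12, 2022 is outside the daylight-saving period (24 April – 11 September), so Galek Isles is on standard time, UTC+08:30.
12:00 local − 8h30m = 03:30 UTC.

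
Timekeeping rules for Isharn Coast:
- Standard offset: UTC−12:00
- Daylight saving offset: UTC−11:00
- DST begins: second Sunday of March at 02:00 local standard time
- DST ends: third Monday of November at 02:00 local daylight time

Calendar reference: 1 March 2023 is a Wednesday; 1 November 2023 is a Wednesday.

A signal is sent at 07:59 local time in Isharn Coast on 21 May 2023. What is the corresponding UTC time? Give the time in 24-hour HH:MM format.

1 March 2023 is a Wednesday, so the first Sunday is March 5 and the second is March 12.
1 November 2023 is a Wednesday, so the first Monday is November 6 and the third is November 20.
Daylight saving runs 12 March – 20 November; 21 May 2023 is inside that window, so Isharn Coast is at UTC−11:00.
07:59 local + 11h = 18:59 UTC.

18:59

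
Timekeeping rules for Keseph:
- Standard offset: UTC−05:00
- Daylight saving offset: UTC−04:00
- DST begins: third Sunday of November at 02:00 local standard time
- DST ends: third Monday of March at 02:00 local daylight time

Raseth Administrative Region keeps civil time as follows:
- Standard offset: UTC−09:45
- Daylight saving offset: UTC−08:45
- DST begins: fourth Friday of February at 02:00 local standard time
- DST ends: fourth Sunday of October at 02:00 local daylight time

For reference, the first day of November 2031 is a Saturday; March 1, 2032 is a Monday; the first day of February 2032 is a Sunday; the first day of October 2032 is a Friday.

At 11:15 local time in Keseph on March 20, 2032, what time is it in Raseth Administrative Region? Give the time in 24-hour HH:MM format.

1 November 2031 is a Saturday, so the first Sunday is November 2 and the third is November 16.
1 March 2032 is a Monday, so the first Monday is March 1 and the third is March 15.
March 20, 2032 is outside the daylight-saving period (16 November 2031 – 15 March 2032), so Keseph is on standard time, UTC−05:00.
11:15 Keseph + 5h = 16:15 UTC.
1 February 2032 is a Sunday, so the first Friday is February 6 and the fourth is February 27.
1 October 2032 is a Friday, so the first Sunday is October 3 and the fourth is October 24.
At the standard offset (UTC−09:45), 16:15 UTC − 9h45m = 06:30 Raseth Administrative Region standard time.
Daylight saving runs 27 February – 24 October; the standard-time date in Raseth Administrative Region, March 20, 2032, is inside that window, so Raseth Administrative Region is at UTC−08:45.
16:15 UTC − 8h45m = 07:30 Raseth Administrative Region.

07:30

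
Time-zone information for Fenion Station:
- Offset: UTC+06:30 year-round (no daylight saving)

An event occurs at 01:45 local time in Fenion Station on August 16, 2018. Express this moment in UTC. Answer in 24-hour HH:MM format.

Fenion Station stays on UTC+06:30 all year.
01:45 local − 6h30m = 19:15 UTC (rolling into the previous day, 15 August 2018).

19:15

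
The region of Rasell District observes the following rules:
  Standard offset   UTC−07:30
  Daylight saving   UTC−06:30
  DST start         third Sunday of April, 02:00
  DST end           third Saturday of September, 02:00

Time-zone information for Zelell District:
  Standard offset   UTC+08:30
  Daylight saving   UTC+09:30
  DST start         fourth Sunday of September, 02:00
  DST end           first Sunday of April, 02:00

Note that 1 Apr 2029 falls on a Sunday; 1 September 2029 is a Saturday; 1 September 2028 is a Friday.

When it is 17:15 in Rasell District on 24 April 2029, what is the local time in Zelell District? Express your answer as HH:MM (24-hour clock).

08:15

1 April 2029 is a Sunday, so the first Sunday is April 1 and the third is April 15.
1 September 2029 is a Saturday, so the first Saturday is September 1 and the third is September 15.
Daylight saving runs 15 April – 15 September; 24 April 2029 is inside that window, so Rasell District is at UTC−06:30.
17:15 Rasell District + 6h30m = 23:45 UTC.
1 September 2028 is a Friday, so the first Sunday is September 3 and the fourth is September 24.
1 April 2029 is a Sunday, so the first Sunday is April 1.
At the standard offset (UTC+08:30), 23:45 UTC + 8h30m = 08:15 Zelell District standard time (rolling into the next day, 25 April 2029).
The standard-time date in Zelell District, 25 April 2029, does not fall between 24 September 2028 and 1 April 2029, so daylight saving is not in effect and Zelell District is at UTC+08:30.
23:45 UTC + 8h30m = 08:15 Zelell District (rolling into the next day, 25 April 2029).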